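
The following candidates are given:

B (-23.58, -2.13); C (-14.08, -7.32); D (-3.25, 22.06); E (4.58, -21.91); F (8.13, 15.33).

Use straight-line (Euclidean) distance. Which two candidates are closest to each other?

B and C

Pairwise distances:
B–C: 10.83
B–D: 31.60
B–E: 34.41
B–F: 36.20
C–D: 31.31
C–E: 23.69
C–F: 31.72
D–E: 44.66
D–F: 13.22
E–F: 37.41
Closest pair: B–C at 10.83.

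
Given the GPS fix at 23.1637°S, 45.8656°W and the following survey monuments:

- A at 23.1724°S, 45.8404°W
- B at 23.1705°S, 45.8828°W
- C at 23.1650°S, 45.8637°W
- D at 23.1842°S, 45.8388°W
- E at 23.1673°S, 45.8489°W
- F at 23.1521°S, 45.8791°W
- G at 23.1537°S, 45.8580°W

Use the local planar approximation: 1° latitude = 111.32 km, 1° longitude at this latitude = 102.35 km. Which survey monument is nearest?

C

Distances from 23.1637°S, 45.8656°W:
A: √((-0.0087·111.32)² + (0.0252·102.35)²) = √(0.937961 + 6.652376) = 2.7551 km
B: √((-0.0068·111.32)² + (-0.0172·102.35)²) = √(0.573013 + 3.099079) = 1.9163 km
C: √((-0.0013·111.32)² + (0.0019·102.35)²) = √(0.020943 + 0.037817) = 0.2424 km
D: √((-0.0205·111.32)² + (0.0268·102.35)²) = √(5.207798 + 7.523939) = 3.5682 km
E: √((-0.0036·111.32)² + (0.0167·102.35)²) = √(0.160602 + 2.921518) = 1.7556 km
F: √((0.0116·111.32)² + (-0.0135·102.35)²) = √(1.667487 + 1.909164) = 1.8912 km
G: √((0.0100·111.32)² + (0.0076·102.35)²) = √(1.239214 + 0.605066) = 1.3580 km
Minimum: C at 0.2424 km.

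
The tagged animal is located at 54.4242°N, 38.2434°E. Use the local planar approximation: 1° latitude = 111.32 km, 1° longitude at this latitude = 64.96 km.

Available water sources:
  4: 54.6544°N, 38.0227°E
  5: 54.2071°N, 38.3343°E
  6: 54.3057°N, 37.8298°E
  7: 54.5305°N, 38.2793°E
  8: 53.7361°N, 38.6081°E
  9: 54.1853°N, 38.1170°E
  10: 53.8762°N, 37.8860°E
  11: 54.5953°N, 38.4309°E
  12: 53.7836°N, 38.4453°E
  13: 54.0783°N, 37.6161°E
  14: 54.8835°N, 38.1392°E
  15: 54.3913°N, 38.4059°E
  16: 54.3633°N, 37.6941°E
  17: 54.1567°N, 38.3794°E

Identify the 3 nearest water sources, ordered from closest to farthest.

15, 7, 11

Distances from 54.4242°N, 38.2434°E:
4: 29.3637 km
5: 24.8785 km
6: 29.9312 km
7: 12.0609 km
8: 80.1792 km
9: 27.8331 km
10: 65.2719 km
11: 22.6083 km
12: 72.5076 km
13: 56.0642 km
14: 51.5754 km
15: 11.1733 km
16: 36.3208 km
17: 31.0610 km
Sorted: 15 (11.1733 km) < 7 (12.0609 km) < 11 (22.6083 km) < 5 (24.8785 km) < 9 (27.8331 km) < …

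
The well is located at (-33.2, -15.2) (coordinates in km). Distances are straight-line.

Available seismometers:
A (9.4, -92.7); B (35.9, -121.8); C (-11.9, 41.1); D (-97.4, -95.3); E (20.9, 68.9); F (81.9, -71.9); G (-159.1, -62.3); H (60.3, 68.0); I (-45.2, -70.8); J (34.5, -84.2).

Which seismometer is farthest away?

Distances from (-33.2, -15.2):
A: 88.4 km
B: 127.0 km
C: 60.2 km
D: 102.7 km
E: 100.0 km
F: 128.3 km
G: 134.4 km
H: 125.2 km
I: 56.9 km
J: 96.7 km
Maximum: G at 134.4 km.

G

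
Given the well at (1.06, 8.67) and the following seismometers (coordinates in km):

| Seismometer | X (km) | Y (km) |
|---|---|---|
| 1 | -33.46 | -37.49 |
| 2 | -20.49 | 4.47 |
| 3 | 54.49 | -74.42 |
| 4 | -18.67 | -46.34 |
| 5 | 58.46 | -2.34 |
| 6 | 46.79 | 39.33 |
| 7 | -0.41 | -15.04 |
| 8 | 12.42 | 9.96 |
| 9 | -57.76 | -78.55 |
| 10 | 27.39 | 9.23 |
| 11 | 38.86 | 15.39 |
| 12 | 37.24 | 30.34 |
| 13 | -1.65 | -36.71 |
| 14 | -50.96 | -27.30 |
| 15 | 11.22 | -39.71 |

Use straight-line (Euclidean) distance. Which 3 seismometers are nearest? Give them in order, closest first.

Distances from (1.06, 8.67):
1: 57.64 km
2: 21.96 km
3: 98.79 km
4: 58.44 km
5: 58.45 km
6: 55.06 km
7: 23.76 km
8: 11.43 km
9: 105.20 km
10: 26.34 km
11: 38.39 km
12: 42.17 km
13: 45.46 km
14: 63.24 km
15: 49.44 km
Sorted: 8 (11.43 km) < 2 (21.96 km) < 7 (23.76 km) < 10 (26.34 km) < 11 (38.39 km) < …

8, 2, 7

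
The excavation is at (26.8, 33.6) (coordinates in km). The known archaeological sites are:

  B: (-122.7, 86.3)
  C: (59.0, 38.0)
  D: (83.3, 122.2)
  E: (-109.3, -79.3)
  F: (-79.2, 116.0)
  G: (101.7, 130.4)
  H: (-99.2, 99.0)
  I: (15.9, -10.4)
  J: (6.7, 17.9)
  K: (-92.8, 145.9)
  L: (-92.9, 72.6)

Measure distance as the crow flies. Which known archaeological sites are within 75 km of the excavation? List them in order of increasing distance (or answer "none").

Distances from (26.8, 33.6):
B: 158.5 km
C: 32.5 km
D: 105.1 km
E: 176.8 km
F: 134.3 km
G: 122.4 km
H: 142.0 km
I: 45.3 km
J: 25.5 km
K: 164.1 km
L: 125.9 km
Threshold 75 km: J (25.5 km), C (32.5 km), I (45.3 km) are within range.

J, C, I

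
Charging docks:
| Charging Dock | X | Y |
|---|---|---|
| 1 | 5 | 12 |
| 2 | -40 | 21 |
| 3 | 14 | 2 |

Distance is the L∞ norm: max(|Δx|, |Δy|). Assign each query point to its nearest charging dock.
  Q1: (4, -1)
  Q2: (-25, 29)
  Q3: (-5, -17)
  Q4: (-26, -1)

Q1 at (4, -1):
  1: max(|1|, |13|) = 13
  2: max(|-44|, |22|) = 44
  3: max(|10|, |3|) = 10
  → nearest: 3 (10)
Q2 at (-25, 29):
  1: max(|30|, |-17|) = 30
  2: max(|-15|, |-8|) = 15
  3: max(|39|, |-27|) = 39
  → nearest: 2 (15)
Q3 at (-5, -17):
  1: max(|10|, |29|) = 29
  2: max(|-35|, |38|) = 38
  3: max(|19|, |19|) = 19
  → nearest: 3 (19)
Q4 at (-26, -1):
  1: max(|31|, |13|) = 31
  2: max(|-14|, |22|) = 22
  3: max(|40|, |3|) = 40
  → nearest: 2 (22)

Q1→3; Q2→2; Q3→3; Q4→2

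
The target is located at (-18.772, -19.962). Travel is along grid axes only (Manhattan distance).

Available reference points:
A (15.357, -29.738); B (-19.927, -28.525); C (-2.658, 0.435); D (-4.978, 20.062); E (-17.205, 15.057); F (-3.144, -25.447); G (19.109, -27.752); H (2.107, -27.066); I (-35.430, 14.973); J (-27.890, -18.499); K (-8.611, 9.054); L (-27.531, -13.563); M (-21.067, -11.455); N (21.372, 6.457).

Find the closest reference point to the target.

Distances from (-18.772, -19.962):
A: |34.129| + |-9.776| = 34.129 + 9.776 = 43.905
B: |-1.155| + |-8.563| = 1.155 + 8.563 = 9.718
C: |16.114| + |20.397| = 16.114 + 20.397 = 36.511
D: |13.794| + |40.024| = 13.794 + 40.024 = 53.818
E: |1.567| + |35.019| = 1.567 + 35.019 = 36.586
F: |15.628| + |-5.485| = 15.628 + 5.485 = 21.113
G: |37.881| + |-7.790| = 37.881 + 7.790 = 45.671
H: |20.879| + |-7.104| = 20.879 + 7.104 = 27.983
I: |-16.658| + |34.935| = 16.658 + 34.935 = 51.593
J: |-9.118| + |1.463| = 9.118 + 1.463 = 10.581
K: |10.161| + |29.016| = 10.161 + 29.016 = 39.177
L: |-8.759| + |6.399| = 8.759 + 6.399 = 15.158
M: |-2.295| + |8.507| = 2.295 + 8.507 = 10.802
N: |40.144| + |26.419| = 40.144 + 26.419 = 66.563
Minimum: B at 9.718.

B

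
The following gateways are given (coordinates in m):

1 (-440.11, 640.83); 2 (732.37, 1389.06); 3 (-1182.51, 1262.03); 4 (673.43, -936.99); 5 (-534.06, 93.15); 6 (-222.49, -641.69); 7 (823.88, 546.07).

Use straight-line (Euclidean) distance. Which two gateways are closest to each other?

1 and 5

Pairwise distances:
1–2: √((1172.48)² + (748.23)²) = √(1374709.3504 + 559848.1329) = 1390.88 m
1–3: √((-742.40)² + (621.20)²) = √(551157.7600 + 385889.4400) = 968.01 m
1–4: √((1113.54)² + (-1577.82)²) = √(1239971.3316 + 2489515.9524) = 1931.19 m
1–5: √((-93.95)² + (-547.68)²) = √(8826.6025 + 299953.3824) = 555.68 m
1–6: √((217.62)² + (-1282.52)²) = √(47358.4644 + 1644857.5504) = 1300.85 m
1–7: √((1263.99)² + (-94.76)²) = √(1597670.7201 + 8979.4576) = 1267.54 m
2–3: √((-1914.88)² + (-127.03)²) = √(3666765.4144 + 16136.6209) = 1919.09 m
2–4: √((-58.94)² + (-2326.05)²) = √(3473.9236 + 5410508.6025) = 2326.80 m
2–5: √((-1266.43)² + (-1295.91)²) = √(1603844.9449 + 1679382.7281) = 1811.97 m
2–6: √((-954.86)² + (-2030.75)²) = √(911757.6196 + 4123945.5625) = 2244.04 m
2–7: √((91.51)² + (-842.99)²) = √(8374.0801 + 710632.1401) = 847.94 m
3–4: √((1855.94)² + (-2199.02)²) = √(3444513.2836 + 4835688.9604) = 2877.53 m
3–5: √((648.45)² + (-1168.88)²) = √(420487.4025 + 1366280.4544) = 1336.70 m
3–6: √((960.02)² + (-1903.72)²) = √(921638.4004 + 3624149.8384) = 2132.09 m
3–7: √((2006.39)² + (-715.96)²) = √(4025600.8321 + 512598.7216) = 2130.31 m
4–5: √((-1207.49)² + (1030.14)²) = √(1458032.1001 + 1061188.4196) = 1587.21 m
4–6: √((-895.92)² + (295.30)²) = √(802672.6464 + 87202.0900) = 943.33 m
4–7: √((150.45)² + (1483.06)²) = √(22635.2025 + 2199466.9636) = 1490.67 m
5–6: √((311.57)² + (-734.84)²) = √(97075.8649 + 539989.8256) = 798.16 m
5–7: √((1357.94)² + (452.92)²) = √(1844001.0436 + 205136.5264) = 1431.48 m
6–7: √((1046.37)² + (1187.76)²) = √(1094890.1769 + 1410773.8176) = 1582.93 m
Closest pair: 1–5 at 555.68 m.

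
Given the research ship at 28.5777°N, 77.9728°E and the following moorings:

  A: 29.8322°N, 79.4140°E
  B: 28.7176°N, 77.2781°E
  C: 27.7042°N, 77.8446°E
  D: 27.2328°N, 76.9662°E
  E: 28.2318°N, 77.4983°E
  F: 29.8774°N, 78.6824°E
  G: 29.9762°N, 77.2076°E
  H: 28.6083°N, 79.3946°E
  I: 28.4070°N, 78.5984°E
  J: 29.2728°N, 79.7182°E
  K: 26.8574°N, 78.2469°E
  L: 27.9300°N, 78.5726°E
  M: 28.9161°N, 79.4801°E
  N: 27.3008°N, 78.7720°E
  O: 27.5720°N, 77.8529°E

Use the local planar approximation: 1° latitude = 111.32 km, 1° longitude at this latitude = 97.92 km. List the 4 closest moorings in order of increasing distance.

E, I, B, L

Distances from 28.5777°N, 77.9728°E:
A: 198.5394 km
B: 69.7850 km
C: 98.0450 km
D: 179.2475 km
E: 60.3448 km
F: 160.5026 km
G: 172.7740 km
H: 139.2643 km
I: 64.1383 km
J: 187.6100 km
K: 193.3755 km
L: 92.9956 km
M: 152.3263 km
N: 162.2631 km
O: 112.5685 km
Sorted: E (60.3448 km) < I (64.1383 km) < B (69.7850 km) < L (92.9956 km) < C (98.0450 km) < O (112.5685 km) < …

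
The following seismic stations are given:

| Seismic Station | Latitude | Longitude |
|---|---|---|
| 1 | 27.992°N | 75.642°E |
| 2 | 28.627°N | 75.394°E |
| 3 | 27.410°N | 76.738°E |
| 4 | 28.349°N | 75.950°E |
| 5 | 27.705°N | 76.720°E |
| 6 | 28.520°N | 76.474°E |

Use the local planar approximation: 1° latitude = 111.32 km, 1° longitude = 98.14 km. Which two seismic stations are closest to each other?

3 and 5

Pairwise distances:
1–2: √((0.635·111.32)² + (-0.248·98.14)²) = √(4996.82162 + 592.37329) = 74.761 km
1–3: √((-0.582·111.32)² + (1.096·98.14)²) = √(4197.51604 + 11569.46337) = 125.567 km
1–4: √((0.357·111.32)² + (0.308·98.14)²) = √(1579.36616 + 913.67878) = 49.930 km
1–5: √((-0.287·111.32)² + (1.078·98.14)²) = √(1020.72838 + 11192.56510) = 110.514 km
1–6: √((0.528·111.32)² + (0.832·98.14)²) = √(3454.73103 + 6667.12749) = 100.607 km
2–3: √((-1.217·111.32)² + (1.344·98.14)²) = √(18353.86580 + 17397.65221) = 189.081 km
2–4: √((-0.278·111.32)² + (0.556·98.14)²) = √(957.71433 + 2977.43089) = 62.731 km
2–5: √((-0.922·111.32)² + (1.326·98.14)²) = √(10534.36198 + 16934.76426) = 165.738 km
2–6: √((-0.107·111.32)² + (1.080·98.14)²) = √(141.87764 + 11234.13448) = 106.658 km
3–4: √((0.939·111.32)² + (-0.788·98.14)²) = √(10926.41219 + 5980.59705) = 130.027 km
3–5: √((0.295·111.32)² + (-0.018·98.14)²) = √(1078.42619 + 3.12059) = 32.887 km
3–6: √((1.110·111.32)² + (-0.264·98.14)²) = √(15268.35865 + 671.27421) = 126.252 km
4–5: √((-0.644·111.32)² + (0.770·98.14)²) = √(5139.46757 + 5710.49240) = 104.163 km
4–6: √((0.171·111.32)² + (0.524·98.14)²) = √(362.35864 + 2644.56765) = 54.835 km
5–6: √((0.815·111.32)² + (-0.246·98.14)²) = √(8231.17079 + 582.85741) = 93.883 km
Closest pair: 3–5 at 32.887 km.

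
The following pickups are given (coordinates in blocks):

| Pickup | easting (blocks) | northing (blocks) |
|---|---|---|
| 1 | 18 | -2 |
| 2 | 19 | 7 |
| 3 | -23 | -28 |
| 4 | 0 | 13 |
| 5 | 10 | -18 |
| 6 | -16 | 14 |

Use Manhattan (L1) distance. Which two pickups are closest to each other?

1 and 2

Pairwise distances:
1–2: |1| + |9| = 1 + 9 = 10 blocks
1–3: |-41| + |-26| = 41 + 26 = 67 blocks
1–4: |-18| + |15| = 18 + 15 = 33 blocks
1–5: |-8| + |-16| = 8 + 16 = 24 blocks
1–6: |-34| + |16| = 34 + 16 = 50 blocks
2–3: |-42| + |-35| = 42 + 35 = 77 blocks
2–4: |-19| + |6| = 19 + 6 = 25 blocks
2–5: |-9| + |-25| = 9 + 25 = 34 blocks
2–6: |-35| + |7| = 35 + 7 = 42 blocks
3–4: |23| + |41| = 23 + 41 = 64 blocks
3–5: |33| + |10| = 33 + 10 = 43 blocks
3–6: |7| + |42| = 7 + 42 = 49 blocks
4–5: |10| + |-31| = 10 + 31 = 41 blocks
4–6: |-16| + |1| = 16 + 1 = 17 blocks
5–6: |-26| + |32| = 26 + 32 = 58 blocks
Closest pair: 1–2 at 10 blocks.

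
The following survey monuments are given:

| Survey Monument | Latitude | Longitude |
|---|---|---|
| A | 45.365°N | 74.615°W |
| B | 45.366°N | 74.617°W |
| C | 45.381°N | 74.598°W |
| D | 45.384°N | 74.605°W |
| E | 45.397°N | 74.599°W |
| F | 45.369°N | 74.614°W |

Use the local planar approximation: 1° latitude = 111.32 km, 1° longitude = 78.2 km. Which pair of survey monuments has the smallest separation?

A and B

Pairwise distances:
A–B: 0.192 km
A–C: 2.223 km
A–D: 2.255 km
A–E: 3.776 km
A–F: 0.452 km
B–C: 2.235 km
B–D: 2.213 km
B–E: 3.727 km
B–F: 0.408 km
C–D: 0.641 km
C–E: 1.783 km
C–F: 1.830 km
D–E: 1.521 km
D–F: 1.812 km
E–F: 3.330 km
Closest pair: A–B at 0.192 km.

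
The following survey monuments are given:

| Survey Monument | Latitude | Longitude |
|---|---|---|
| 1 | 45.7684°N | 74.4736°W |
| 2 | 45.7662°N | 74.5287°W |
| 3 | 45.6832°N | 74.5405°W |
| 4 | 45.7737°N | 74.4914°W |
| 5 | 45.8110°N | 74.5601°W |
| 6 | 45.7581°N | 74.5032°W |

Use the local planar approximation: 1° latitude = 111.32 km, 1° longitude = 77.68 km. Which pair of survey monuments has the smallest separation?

Pairwise distances:
1–4: 1.5033 km
4–6: 1.9637 km
2–6: 2.1764 km
1–6: 2.5694 km
2–4: 3.0154 km
1–2: 4.2872 km
2–5: 5.5517 km
4–5: 6.7617 km
5–6: 7.3631 km
1–5: 8.2242 km
3–6: 8.8270 km
2–3: 9.2849 km
3–4: 10.7723 km
1–3: 10.8149 km
3–5: 14.3079 km
Closest pair: 1–4 at 1.5033 km.

1 and 4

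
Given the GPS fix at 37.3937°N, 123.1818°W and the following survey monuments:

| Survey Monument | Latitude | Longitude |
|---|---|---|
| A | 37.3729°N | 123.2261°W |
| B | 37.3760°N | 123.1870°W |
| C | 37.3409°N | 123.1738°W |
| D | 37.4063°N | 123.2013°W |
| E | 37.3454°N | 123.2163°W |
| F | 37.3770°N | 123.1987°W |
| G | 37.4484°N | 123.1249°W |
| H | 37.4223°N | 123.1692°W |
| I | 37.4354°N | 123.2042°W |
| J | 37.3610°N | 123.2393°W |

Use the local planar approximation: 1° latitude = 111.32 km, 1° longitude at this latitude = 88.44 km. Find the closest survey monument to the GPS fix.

B

Distances from 37.3937°N, 123.1818°W:
A: 4.5510 km
B: 2.0233 km
C: 5.9201 km
D: 2.2230 km
E: 6.1822 km
F: 2.3854 km
G: 7.8995 km
H: 3.3731 km
I: 5.0471 km
J: 6.2539 km
Minimum: B at 2.0233 km.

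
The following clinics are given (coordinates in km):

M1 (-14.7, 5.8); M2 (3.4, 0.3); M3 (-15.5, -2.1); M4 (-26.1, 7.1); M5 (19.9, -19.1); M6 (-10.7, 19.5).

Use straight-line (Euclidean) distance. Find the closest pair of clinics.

Pairwise distances:
M1–M2: √((18.1)² + (-5.5)²) = √(327.610 + 30.250) = 18.9 km
M1–M3: √((-0.8)² + (-7.9)²) = √(0.640 + 62.410) = 7.9 km
M1–M4: √((-11.4)² + (1.3)²) = √(129.960 + 1.690) = 11.5 km
M1–M5: √((34.6)² + (-24.9)²) = √(1197.160 + 620.010) = 42.6 km
M1–M6: √((4.0)² + (13.7)²) = √(16.000 + 187.690) = 14.3 km
M2–M3: √((-18.9)² + (-2.4)²) = √(357.210 + 5.760) = 19.1 km
M2–M4: √((-29.5)² + (6.8)²) = √(870.250 + 46.240) = 30.3 km
M2–M5: √((16.5)² + (-19.4)²) = √(272.250 + 376.360) = 25.5 km
M2–M6: √((-14.1)² + (19.2)²) = √(198.810 + 368.640) = 23.8 km
M3–M4: √((-10.6)² + (9.2)²) = √(112.360 + 84.640) = 14.0 km
M3–M5: √((35.4)² + (-17.0)²) = √(1253.160 + 289.000) = 39.3 km
M3–M6: √((4.8)² + (21.6)²) = √(23.040 + 466.560) = 22.1 km
M4–M5: √((46.0)² + (-26.2)²) = √(2116.000 + 686.440) = 52.9 km
M4–M6: √((15.4)² + (12.4)²) = √(237.160 + 153.760) = 19.8 km
M5–M6: √((-30.6)² + (38.6)²) = √(936.360 + 1489.960) = 49.3 km
Closest pair: M1–M3 at 7.9 km.

M1 and M3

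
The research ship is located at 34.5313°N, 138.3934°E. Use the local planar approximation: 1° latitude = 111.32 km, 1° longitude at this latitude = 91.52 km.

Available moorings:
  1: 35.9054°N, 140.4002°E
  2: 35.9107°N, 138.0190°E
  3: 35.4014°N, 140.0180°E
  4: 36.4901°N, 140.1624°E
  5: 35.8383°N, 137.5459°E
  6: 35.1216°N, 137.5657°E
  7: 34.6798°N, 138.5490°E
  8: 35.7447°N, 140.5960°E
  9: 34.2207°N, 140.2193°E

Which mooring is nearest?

7

Distances from 34.5313°N, 138.3934°E:
1: 239.0190 km
2: 157.3314 km
3: 177.4500 km
4: 271.5854 km
5: 164.8785 km
6: 100.2812 km
7: 21.8190 km
8: 242.6535 km
9: 170.6459 km
Minimum: 7 at 21.8190 km.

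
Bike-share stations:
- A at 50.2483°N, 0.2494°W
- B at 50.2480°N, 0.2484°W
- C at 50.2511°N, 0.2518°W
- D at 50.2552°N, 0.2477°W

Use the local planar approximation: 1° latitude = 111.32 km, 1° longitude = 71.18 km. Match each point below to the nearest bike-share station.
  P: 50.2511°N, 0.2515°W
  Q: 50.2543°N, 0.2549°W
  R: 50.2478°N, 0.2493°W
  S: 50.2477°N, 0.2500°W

P→C; Q→C; R→A; S→A

P at 50.2511°N, 0.2515°W:
  A: 0.3457 km
  B: 0.4096 km
  C: 0.0214 km
  D: 0.5305 km
  → nearest: C (0.0214 km)
Q at 50.2543°N, 0.2549°W:
  A: 0.7742 km
  B: 0.8402 km
  C: 0.4190 km
  D: 0.5222 km
  → nearest: C (0.4190 km)
R at 50.2478°N, 0.2493°W:
  A: 0.0561 km
  B: 0.0678 km
  C: 0.4082 km
  D: 0.8316 km
  → nearest: A (0.0561 km)
S at 50.2477°N, 0.2500°W:
  A: 0.0793 km
  B: 0.1187 km
  C: 0.3996 km
  D: 0.8508 km
  → nearest: A (0.0793 km)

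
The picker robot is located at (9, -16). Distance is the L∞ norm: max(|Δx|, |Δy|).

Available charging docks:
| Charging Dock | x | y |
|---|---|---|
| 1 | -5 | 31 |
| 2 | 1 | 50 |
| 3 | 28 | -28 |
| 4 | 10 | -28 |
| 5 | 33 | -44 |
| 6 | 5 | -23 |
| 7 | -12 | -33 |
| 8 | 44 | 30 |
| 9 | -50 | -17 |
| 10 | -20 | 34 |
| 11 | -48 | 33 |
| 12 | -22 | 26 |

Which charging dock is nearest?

6

Distances from (9, -16):
1: max(|-14|, |47|) = 47
2: max(|-8|, |66|) = 66
3: max(|19|, |-12|) = 19
4: max(|1|, |-12|) = 12
5: max(|24|, |-28|) = 28
6: max(|-4|, |-7|) = 7
7: max(|-21|, |-17|) = 21
8: max(|35|, |46|) = 46
9: max(|-59|, |-1|) = 59
10: max(|-29|, |50|) = 50
11: max(|-57|, |49|) = 57
12: max(|-31|, |42|) = 42
Minimum: 6 at 7.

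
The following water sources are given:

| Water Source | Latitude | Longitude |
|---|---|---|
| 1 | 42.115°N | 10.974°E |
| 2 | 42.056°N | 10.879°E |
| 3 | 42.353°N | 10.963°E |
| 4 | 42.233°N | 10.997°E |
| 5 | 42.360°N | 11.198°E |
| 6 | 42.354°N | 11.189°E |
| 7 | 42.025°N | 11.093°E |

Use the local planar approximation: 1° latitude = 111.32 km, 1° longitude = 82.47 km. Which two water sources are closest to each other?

Pairwise distances:
1–2: √((-0.059·111.32)² + (-0.095·82.47)²) = √(43.13705 + 61.38174) = 10.223 km
1–3: √((0.238·111.32)² + (-0.011·82.47)²) = √(701.94051 + 0.82296) = 26.510 km
1–4: √((0.118·111.32)² + (0.023·82.47)²) = √(172.54819 + 3.59789) = 13.272 km
1–5: √((0.245·111.32)² + (0.224·82.47)²) = √(743.83835 + 341.26207) = 32.941 km
1–6: √((0.239·111.32)² + (0.215·82.47)²) = √(707.85157 + 314.39013) = 31.973 km
1–7: √((-0.090·111.32)² + (0.119·82.47)²) = √(100.37635 + 96.31322) = 14.025 km
2–3: √((0.297·111.32)² + (0.084·82.47)²) = √(1093.09849 + 47.98998) = 33.780 km
2–4: √((0.177·111.32)² + (0.118·82.47)²) = √(388.23343 + 94.70131) = 21.976 km
2–5: √((0.304·111.32)² + (0.319·82.47)²) = √(1145.23223 + 692.10718) = 42.864 km
2–6: √((0.298·111.32)² + (0.310·82.47)²) = √(1100.47181 + 653.60502) = 41.882 km
2–7: √((-0.031·111.32)² + (0.214·82.47)²) = √(11.90885 + 311.47238) = 17.983 km
3–4: √((-0.120·111.32)² + (0.034·82.47)²) = √(178.44685 + 7.86230) = 13.650 km
3–5: √((0.007·111.32)² + (0.235·82.47)²) = √(0.60721 + 375.60184) = 19.396 km
3–6: √((0.001·111.32)² + (0.226·82.47)²) = √(0.01239 + 347.38324) = 18.639 km
3–7: √((-0.328·111.32)² + (0.130·82.47)²) = √(1333.19625 + 114.94199) = 38.054 km
4–5: √((0.127·111.32)² + (0.201·82.47)²) = √(199.87286 + 274.77936) = 21.787 km
4–6: √((0.121·111.32)² + (0.192·82.47)²) = √(181.43336 + 250.72316) = 20.788 km
4–7: √((-0.208·111.32)² + (0.096·82.47)²) = √(536.13365 + 62.68079) = 24.471 km
5–6: √((-0.006·111.32)² + (-0.009·82.47)²) = √(0.44612 + 0.55091) = 0.999 km
5–7: √((-0.335·111.32)² + (-0.105·82.47)²) = √(1390.70818 + 74.98434) = 38.284 km
6–7: √((-0.329·111.32)² + (-0.096·82.47)²) = √(1341.33789 + 62.68079) = 37.470 km
Closest pair: 5–6 at 0.999 km.

5 and 6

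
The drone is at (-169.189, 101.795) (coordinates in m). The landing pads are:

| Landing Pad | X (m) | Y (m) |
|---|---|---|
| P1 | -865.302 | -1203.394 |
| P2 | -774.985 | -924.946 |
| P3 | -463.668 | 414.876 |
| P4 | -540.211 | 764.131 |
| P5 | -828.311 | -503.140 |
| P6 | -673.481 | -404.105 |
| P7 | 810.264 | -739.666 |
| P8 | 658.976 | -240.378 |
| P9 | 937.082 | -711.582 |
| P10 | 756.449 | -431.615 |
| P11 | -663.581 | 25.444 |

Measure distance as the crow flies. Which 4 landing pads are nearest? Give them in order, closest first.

Distances from (-169.189, 101.795):
P1: √((-696.113)² + (-1305.189)²) = √(484573.30877 + 1703518.32572) = 1479.220 m
P2: √((-605.796)² + (-1026.741)²) = √(366988.79362 + 1054197.08108) = 1192.135 m
P3: √((-294.479)² + (313.081)²) = √(86717.88144 + 98019.71256) = 429.811 m
P4: √((-371.022)² + (662.336)²) = √(137657.32448 + 438688.97690) = 759.175 m
P5: √((-659.122)² + (-604.935)²) = √(434441.81088 + 365946.35422) = 894.644 m
P6: √((-504.292)² + (-505.900)²) = √(254310.42126 + 255934.81000) = 714.315 m
P7: √((979.453)² + (-841.461)²) = √(959328.17921 + 708056.61452) = 1291.273 m
P8: √((828.165)² + (-342.173)²) = √(685857.26722 + 117082.36193) = 896.069 m
P9: √((1106.271)² + (-813.377)²) = √(1223835.52544 + 661582.14413) = 1373.105 m
P10: √((925.638)² + (-533.410)²) = √(856805.70704 + 284526.22810) = 1068.331 m
P11: √((-494.392)² + (-76.351)²) = √(244423.44966 + 5829.47520) = 500.253 m
Sorted: P3 (429.811 m) < P11 (500.253 m) < P6 (714.315 m) < P4 (759.175 m) < P5 (894.644 m) < P8 (896.069 m) < …

P3, P11, P6, P4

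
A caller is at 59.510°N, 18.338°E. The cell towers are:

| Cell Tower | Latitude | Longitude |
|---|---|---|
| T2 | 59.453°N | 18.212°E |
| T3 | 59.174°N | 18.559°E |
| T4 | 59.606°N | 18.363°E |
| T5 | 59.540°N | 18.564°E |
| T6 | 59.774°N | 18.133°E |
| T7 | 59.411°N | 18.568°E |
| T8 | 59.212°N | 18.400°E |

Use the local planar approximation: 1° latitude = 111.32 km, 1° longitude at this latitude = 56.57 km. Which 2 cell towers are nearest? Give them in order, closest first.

T2, T4

Distances from 59.510°N, 18.338°E:
T2: 9.543 km
T3: 39.438 km
T4: 10.780 km
T5: 13.214 km
T6: 31.594 km
T7: 17.051 km
T8: 33.358 km
Sorted: T2 (9.543 km) < T4 (10.780 km) < T5 (13.214 km) < T7 (17.051 km) < …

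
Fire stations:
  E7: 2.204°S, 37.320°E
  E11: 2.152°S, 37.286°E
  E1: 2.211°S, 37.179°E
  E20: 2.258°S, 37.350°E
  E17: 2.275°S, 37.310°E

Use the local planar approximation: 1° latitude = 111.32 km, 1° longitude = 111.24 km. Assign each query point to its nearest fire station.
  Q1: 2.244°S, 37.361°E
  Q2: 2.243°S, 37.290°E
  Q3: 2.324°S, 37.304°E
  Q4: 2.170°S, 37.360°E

Q1→E20; Q2→E17; Q3→E17; Q4→E7

Q1 at 2.244°S, 37.361°E:
  E7: 6.374 km
  E11: 13.210 km
  E1: 20.576 km
  E20: 1.981 km
  E17: 6.640 km
  → nearest: E20 (1.981 km)
Q2 at 2.243°S, 37.290°E:
  E7: 5.476 km
  E11: 10.140 km
  E1: 12.851 km
  E20: 6.880 km
  E17: 4.200 km
  → nearest: E17 (4.200 km)
Q3 at 2.324°S, 37.304°E:
  E7: 13.476 km
  E11: 19.251 km
  E1: 18.751 km
  E20: 8.953 km
  E17: 5.495 km
  → nearest: E17 (5.495 km)
Q4 at 2.170°S, 37.360°E:
  E7: 5.842 km
  E11: 8.472 km
  E1: 20.645 km
  E20: 9.859 km
  E17: 12.944 km
  → nearest: E7 (5.842 km)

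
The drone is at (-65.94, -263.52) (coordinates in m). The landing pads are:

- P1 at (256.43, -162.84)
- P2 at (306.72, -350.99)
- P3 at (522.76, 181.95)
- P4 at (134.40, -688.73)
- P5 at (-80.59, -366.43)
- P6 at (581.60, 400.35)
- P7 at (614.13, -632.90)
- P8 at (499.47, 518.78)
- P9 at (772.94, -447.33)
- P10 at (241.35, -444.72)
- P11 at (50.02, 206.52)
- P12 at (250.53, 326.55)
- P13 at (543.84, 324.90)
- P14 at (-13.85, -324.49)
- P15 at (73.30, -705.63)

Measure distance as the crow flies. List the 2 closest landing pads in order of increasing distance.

P14, P5

Distances from (-65.94, -263.52):
P1: 337.73 m
P2: 382.79 m
P3: 738.25 m
P4: 470.04 m
P5: 103.95 m
P6: 927.38 m
P7: 773.91 m
P8: 965.24 m
P9: 858.78 m
P10: 356.74 m
P11: 484.13 m
P12: 669.58 m
P13: 847.39 m
P14: 80.19 m
P15: 463.52 m
Sorted: P14 (80.19 m) < P5 (103.95 m) < P1 (337.73 m) < P10 (356.74 m) < …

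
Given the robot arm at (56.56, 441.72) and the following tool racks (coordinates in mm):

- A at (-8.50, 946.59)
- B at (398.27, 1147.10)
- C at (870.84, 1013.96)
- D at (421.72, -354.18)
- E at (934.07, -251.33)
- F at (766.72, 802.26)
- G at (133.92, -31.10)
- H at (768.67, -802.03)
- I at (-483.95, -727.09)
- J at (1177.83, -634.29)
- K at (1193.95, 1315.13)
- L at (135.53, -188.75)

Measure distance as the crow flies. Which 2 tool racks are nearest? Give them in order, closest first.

Distances from (56.56, 441.72):
A: √((-65.06)² + (504.87)²) = √(4232.8036 + 254893.7169) = 509.04 mm
B: √((341.71)² + (705.38)²) = √(116765.7241 + 497560.9444) = 783.79 mm
C: √((814.28)² + (572.24)²) = √(663051.9184 + 327458.6176) = 995.24 mm
D: √((365.16)² + (-795.90)²) = √(133341.8256 + 633456.8100) = 875.67 mm
E: √((877.51)² + (-693.05)²) = √(770023.8001 + 480318.3025) = 1118.19 mm
F: √((710.16)² + (360.54)²) = √(504327.2256 + 129989.0916) = 796.44 mm
G: √((77.36)² + (-472.82)²) = √(5984.5696 + 223558.7524) = 479.11 mm
H: √((712.11)² + (-1243.75)²) = √(507100.6521 + 1546914.0625) = 1433.18 mm
I: √((-540.51)² + (-1168.81)²) = √(292151.0601 + 1366116.8161) = 1287.74 mm
J: √((1121.27)² + (-1076.01)²) = √(1257246.4129 + 1157797.5201) = 1554.04 mm
K: √((1137.39)² + (873.41)²) = √(1293656.0121 + 762845.0281) = 1434.05 mm
L: √((78.97)² + (-630.47)²) = √(6236.2609 + 397492.4209) = 635.40 mm
Sorted: G (479.11 mm) < A (509.04 mm) < L (635.40 mm) < B (783.79 mm) < …

G, A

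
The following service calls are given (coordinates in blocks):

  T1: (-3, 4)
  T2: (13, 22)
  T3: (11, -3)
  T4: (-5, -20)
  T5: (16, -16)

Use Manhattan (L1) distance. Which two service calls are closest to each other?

Pairwise distances:
T3–T5: 18 blocks
T1–T3: 21 blocks
T4–T5: 25 blocks
T1–T4: 26 blocks
T2–T3: 27 blocks
T3–T4: 33 blocks
T1–T2: 34 blocks
T1–T5: 39 blocks
T2–T5: 41 blocks
T2–T4: 60 blocks
Closest pair: T3–T5 at 18 blocks.

T3 and T5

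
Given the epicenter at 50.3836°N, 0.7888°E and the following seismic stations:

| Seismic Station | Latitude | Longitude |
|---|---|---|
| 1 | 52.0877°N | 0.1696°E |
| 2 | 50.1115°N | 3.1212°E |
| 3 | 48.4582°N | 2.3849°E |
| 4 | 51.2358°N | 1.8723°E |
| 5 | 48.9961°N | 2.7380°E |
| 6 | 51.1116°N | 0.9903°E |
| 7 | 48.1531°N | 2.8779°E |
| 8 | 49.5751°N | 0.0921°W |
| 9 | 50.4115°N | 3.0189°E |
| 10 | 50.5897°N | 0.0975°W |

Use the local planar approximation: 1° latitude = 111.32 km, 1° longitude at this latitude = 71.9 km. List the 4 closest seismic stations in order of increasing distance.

10, 6, 8, 4

Distances from 50.3836°N, 0.7888°E:
1: √((1.7041·111.32)² + (-0.6192·71.9)²) = √(35986.246313 + 1982.073139) = 194.8546 km
2: √((-0.2721·111.32)² + (2.3324·71.9)²) = √(917.494520 + 28123.142424) = 170.4131 km
3: √((-1.9254·111.32)² + (1.5961·71.9)²) = √(45939.718563 + 13169.763497) = 243.1244 km
4: √((0.8522·111.32)² + (1.0835·71.9)²) = √(8999.729475 + 6068.978683) = 122.7547 km
5: √((-1.3875·111.32)² + (1.9492·71.9)²) = √(23856.810392 + 19641.316150) = 208.5620 km
6: √((0.7280·111.32)² + (0.2015·71.9)²) = √(6567.637198 + 209.897798) = 82.3258 km
7: √((-2.2305·111.32)² + (2.0891·71.9)²) = √(61652.522517 + 22561.929556) = 290.1973 km
8: √((-0.8085·111.32)² + (-0.8809·71.9)²) = √(8100.399605 + 4011.538834) = 110.0543 km
9: √((0.0279·111.32)² + (2.2301·71.9)²) = √(9.646168 + 25710.259267) = 160.3743 km
10: √((0.2061·111.32)² + (-0.8863·71.9)²) = √(526.383635 + 4060.871802) = 67.7293 km
Sorted: 10 (67.7293 km) < 6 (82.3258 km) < 8 (110.0543 km) < 4 (122.7547 km) < 9 (160.3743 km) < 2 (170.4131 km) < …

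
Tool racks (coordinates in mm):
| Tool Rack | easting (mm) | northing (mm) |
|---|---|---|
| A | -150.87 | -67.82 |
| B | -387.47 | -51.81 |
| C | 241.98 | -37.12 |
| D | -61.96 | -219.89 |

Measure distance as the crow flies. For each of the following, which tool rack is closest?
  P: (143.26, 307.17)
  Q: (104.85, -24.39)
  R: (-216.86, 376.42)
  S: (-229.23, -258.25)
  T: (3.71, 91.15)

P at (143.26, 307.17):
  A: √((-294.13)² + (-374.99)²) = √(86512.4569 + 140617.5001) = 476.58 mm
  B: √((-530.73)² + (-358.98)²) = √(281674.3329 + 128866.6404) = 640.73 mm
  C: √((98.72)² + (-344.29)²) = √(9745.6384 + 118535.6041) = 358.16 mm
  D: √((-205.22)² + (-527.06)²) = √(42115.2484 + 277792.2436) = 565.60 mm
  → nearest: C (358.16 mm)
Q at (104.85, -24.39):
  A: √((-255.72)² + (-43.43)²) = √(65392.7184 + 1886.1649) = 259.38 mm
  B: √((-492.32)² + (-27.42)²) = √(242378.9824 + 751.8564) = 493.08 mm
  C: √((137.13)² + (-12.73)²) = √(18804.6369 + 162.0529) = 137.72 mm
  D: √((-166.81)² + (-195.50)²) = √(27825.5761 + 38220.2500) = 256.99 mm
  → nearest: C (137.72 mm)
R at (-216.86, 376.42):
  A: √((65.99)² + (-444.24)²) = √(4354.6801 + 197349.1776) = 449.11 mm
  B: √((-170.61)² + (-428.23)²) = √(29107.7721 + 183380.9329) = 460.96 mm
  C: √((458.84)² + (-413.54)²) = √(210534.1456 + 171015.3316) = 617.70 mm
  D: √((154.90)² + (-596.31)²) = √(23994.0100 + 355585.6161) = 616.10 mm
  → nearest: A (449.11 mm)
S at (-229.23, -258.25):
  A: √((78.36)² + (190.43)²) = √(6140.2896 + 36263.5849) = 205.92 mm
  B: √((-158.24)² + (206.44)²) = √(25039.8976 + 42617.4736) = 260.11 mm
  C: √((471.21)² + (221.13)²) = √(222038.8641 + 48898.4769) = 520.52 mm
  D: √((167.27)² + (38.36)²) = √(27979.2529 + 1471.4896) = 171.61 mm
  → nearest: D (171.61 mm)
T at (3.71, 91.15):
  A: √((-154.58)² + (-158.97)²) = √(23894.9764 + 25271.4609) = 221.74 mm
  B: √((-391.18)² + (-142.96)²) = √(153021.7924 + 20437.5616) = 416.48 mm
  C: √((238.27)² + (-128.27)²) = √(56772.5929 + 16453.1929) = 270.60 mm
  D: √((-65.67)² + (-311.04)²) = √(4312.5489 + 96745.8816) = 317.90 mm
  → nearest: A (221.74 mm)

P→C; Q→C; R→A; S→D; T→A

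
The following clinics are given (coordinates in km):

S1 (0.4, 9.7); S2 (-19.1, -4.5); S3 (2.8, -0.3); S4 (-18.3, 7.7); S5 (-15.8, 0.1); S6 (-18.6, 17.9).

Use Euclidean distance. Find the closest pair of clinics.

S2 and S5

Pairwise distances:
S1–S2: 24.12 km
S1–S3: 10.28 km
S1–S4: 18.81 km
S1–S5: 18.83 km
S1–S6: 20.69 km
S2–S3: 22.30 km
S2–S4: 12.23 km
S2–S5: 5.66 km
S2–S6: 22.41 km
S3–S4: 22.57 km
S3–S5: 18.60 km
S3–S6: 28.09 km
S4–S5: 8.00 km
S4–S6: 10.20 km
S5–S6: 18.02 km
Closest pair: S2–S5 at 5.66 km.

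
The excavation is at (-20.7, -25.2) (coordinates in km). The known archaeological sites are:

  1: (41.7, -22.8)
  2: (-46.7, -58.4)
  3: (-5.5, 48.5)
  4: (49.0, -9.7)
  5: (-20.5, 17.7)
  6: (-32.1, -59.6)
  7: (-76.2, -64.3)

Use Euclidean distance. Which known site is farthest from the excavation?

3

Distances from (-20.7, -25.2):
1: √((62.4)² + (2.4)²) = √(3893.760 + 5.760) = 62.4 km
2: √((-26.0)² + (-33.2)²) = √(676.000 + 1102.240) = 42.2 km
3: √((15.2)² + (73.7)²) = √(231.040 + 5431.690) = 75.3 km
4: √((69.7)² + (15.5)²) = √(4858.090 + 240.250) = 71.4 km
5: √((0.2)² + (42.9)²) = √(0.040 + 1840.410) = 42.9 km
6: √((-11.4)² + (-34.4)²) = √(129.960 + 1183.360) = 36.2 km
7: √((-55.5)² + (-39.1)²) = √(3080.250 + 1528.810) = 67.9 km
Maximum: 3 at 75.3 km.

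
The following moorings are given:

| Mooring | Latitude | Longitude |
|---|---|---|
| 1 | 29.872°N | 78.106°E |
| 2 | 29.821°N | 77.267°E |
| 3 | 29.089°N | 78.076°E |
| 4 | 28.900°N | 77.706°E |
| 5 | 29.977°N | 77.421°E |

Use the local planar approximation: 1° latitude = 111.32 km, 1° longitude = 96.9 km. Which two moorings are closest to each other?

Pairwise distances:
2–5: 22.897 km
3–4: 41.570 km
1–5: 67.398 km
1–2: 81.497 km
1–3: 87.212 km
2–4: 111.000 km
2–3: 113.072 km
1–4: 114.936 km
3–5: 117.474 km
4–5: 123.031 km
Closest pair: 2–5 at 22.897 km.

2 and 5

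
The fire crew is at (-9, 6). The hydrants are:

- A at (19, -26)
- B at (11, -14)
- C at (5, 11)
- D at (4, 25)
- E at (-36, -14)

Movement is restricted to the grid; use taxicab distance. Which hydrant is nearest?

Distances from (-9, 6):
A: 60
B: 40
C: 19
D: 32
E: 47
Minimum: C at 19.

C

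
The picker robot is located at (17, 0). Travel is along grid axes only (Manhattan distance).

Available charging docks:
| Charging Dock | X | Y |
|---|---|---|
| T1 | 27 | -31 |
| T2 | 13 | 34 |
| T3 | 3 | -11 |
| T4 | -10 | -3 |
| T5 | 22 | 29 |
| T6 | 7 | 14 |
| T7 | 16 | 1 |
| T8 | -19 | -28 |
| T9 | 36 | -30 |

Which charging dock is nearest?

T7

Distances from (17, 0):
T1: |10| + |-31| = 10 + 31 = 41
T2: |-4| + |34| = 4 + 34 = 38
T3: |-14| + |-11| = 14 + 11 = 25
T4: |-27| + |-3| = 27 + 3 = 30
T5: |5| + |29| = 5 + 29 = 34
T6: |-10| + |14| = 10 + 14 = 24
T7: |-1| + |1| = 1 + 1 = 2
T8: |-36| + |-28| = 36 + 28 = 64
T9: |19| + |-30| = 19 + 30 = 49
Minimum: T7 at 2.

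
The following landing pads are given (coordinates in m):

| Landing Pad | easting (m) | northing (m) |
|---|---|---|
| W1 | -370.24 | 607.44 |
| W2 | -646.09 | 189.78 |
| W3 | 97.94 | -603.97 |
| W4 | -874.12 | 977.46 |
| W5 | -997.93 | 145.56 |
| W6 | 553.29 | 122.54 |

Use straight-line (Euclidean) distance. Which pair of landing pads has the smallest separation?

Pairwise distances:
W1–W2: 500.53 m
W1–W3: 1298.73 m
W1–W4: 625.15 m
W1–W5: 779.31 m
W1–W6: 1043.09 m
W2–W3: 1087.94 m
W2–W4: 820.02 m
W2–W5: 354.61 m
W2–W6: 1201.26 m
W3–W4: 1856.29 m
W3–W5: 1327.68 m
W3–W6: 857.41 m
W4–W5: 841.06 m
W4–W6: 1663.85 m
W5–W6: 1551.39 m
Closest pair: W2–W5 at 354.61 m.

W2 and W5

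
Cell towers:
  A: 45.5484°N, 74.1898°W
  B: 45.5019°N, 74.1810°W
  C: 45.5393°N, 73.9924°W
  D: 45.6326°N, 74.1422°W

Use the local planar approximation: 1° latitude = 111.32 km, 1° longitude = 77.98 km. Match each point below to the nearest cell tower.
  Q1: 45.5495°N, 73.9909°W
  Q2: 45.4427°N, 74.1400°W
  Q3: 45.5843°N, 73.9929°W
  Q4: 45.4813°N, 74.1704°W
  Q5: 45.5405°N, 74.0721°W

Q1 at 45.5495°N, 73.9909°W:
  A: √((-0.0011·111.32)² + (-0.1989·77.98)²) = √(0.014994 + 240.566986) = 15.5107 km
  B: √((-0.0476·111.32)² + (-0.1901·77.98)²) = √(28.077621 + 219.750917) = 15.7426 km
  C: √((-0.0102·111.32)² + (-0.0015·77.98)²) = √(1.289278 + 0.013682) = 1.1415 km
  D: √((0.0831·111.32)² + (-0.1513·77.98)²) = √(85.575302 + 139.201629) = 14.9926 km
  → nearest: C (1.1415 km)
Q2 at 45.4427°N, 74.1400°W:
  A: √((0.1057·111.32)² + (-0.0498·77.98)²) = √(138.451087 + 15.080827) = 12.3908 km
  B: √((0.0592·111.32)² + (-0.0410·77.98)²) = √(43.429998 + 10.221960) = 7.3247 km
  C: √((0.0966·111.32)² + (0.1476·77.98)²) = √(115.638020 + 132.476601) = 15.7517 km
  D: √((0.1899·111.32)² + (-0.0022·77.98)²) = √(446.885563 + 0.029431) = 21.1404 km
  → nearest: B (7.3247 km)
Q3 at 45.5843°N, 73.9929°W:
  A: √((-0.0359·111.32)² + (-0.1969·77.98)²) = √(15.971117 + 235.753362) = 15.8658 km
  B: √((-0.0824·111.32)² + (-0.1881·77.98)²) = √(84.139673 + 215.151339) = 17.3000 km
  C: √((-0.0450·111.32)² + (0.0005·77.98)²) = √(25.094088 + 0.001520) = 5.0096 km
  D: √((0.0483·111.32)² + (-0.1493·77.98)²) = √(28.909505 + 135.545804) = 12.8240 km
  → nearest: C (5.0096 km)
Q4 at 45.4813°N, 74.1704°W:
  A: √((0.0671·111.32)² + (-0.0194·77.98)²) = √(55.794506 + 2.288600) = 7.6212 km
  B: √((0.0206·111.32)² + (-0.0106·77.98)²) = √(5.258730 + 0.683248) = 2.4376 km
  C: √((0.0580·111.32)² + (0.1780·77.98)²) = √(41.687167 + 192.666615) = 15.3086 km
  D: √((0.1513·111.32)² + (0.0282·77.98)²) = √(283.677082 + 4.835759) = 16.9857 km
  → nearest: B (2.4376 km)
Q5 at 45.5405°N, 74.0721°W:
  A: √((0.0079·111.32)² + (-0.1177·77.98)²) = √(0.773394 + 84.240200) = 9.2203 km
  B: √((-0.0386·111.32)² + (-0.1089·77.98)²) = √(18.463796 + 72.114438) = 9.5173 km
  C: √((-0.0012·111.32)² + (0.0797·77.98)²) = √(0.017845 + 38.626300) = 6.2164 km
  D: √((0.0921·111.32)² + (-0.0701·77.98)²) = √(105.115233 + 29.881507) = 11.6188 km
  → nearest: C (6.2164 km)

Q1→C; Q2→B; Q3→C; Q4→B; Q5→C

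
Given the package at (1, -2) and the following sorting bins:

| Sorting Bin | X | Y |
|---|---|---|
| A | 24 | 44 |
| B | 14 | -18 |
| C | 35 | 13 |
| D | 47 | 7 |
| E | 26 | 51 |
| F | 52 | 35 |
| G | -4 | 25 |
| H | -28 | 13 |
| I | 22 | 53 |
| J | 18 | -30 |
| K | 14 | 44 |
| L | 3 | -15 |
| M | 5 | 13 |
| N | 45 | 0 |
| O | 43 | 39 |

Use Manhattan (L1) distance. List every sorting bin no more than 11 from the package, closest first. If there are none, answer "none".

none

Distances from (1, -2):
A: |23| + |46| = 23 + 46 = 69
B: |13| + |-16| = 13 + 16 = 29
C: |34| + |15| = 34 + 15 = 49
D: |46| + |9| = 46 + 9 = 55
E: |25| + |53| = 25 + 53 = 78
F: |51| + |37| = 51 + 37 = 88
G: |-5| + |27| = 5 + 27 = 32
H: |-29| + |15| = 29 + 15 = 44
I: |21| + |55| = 21 + 55 = 76
J: |17| + |-28| = 17 + 28 = 45
K: |13| + |46| = 13 + 46 = 59
L: |2| + |-13| = 2 + 13 = 15
M: |4| + |15| = 4 + 15 = 19
N: |44| + |2| = 44 + 2 = 46
O: |42| + |41| = 42 + 41 = 83
Threshold 11: none within range.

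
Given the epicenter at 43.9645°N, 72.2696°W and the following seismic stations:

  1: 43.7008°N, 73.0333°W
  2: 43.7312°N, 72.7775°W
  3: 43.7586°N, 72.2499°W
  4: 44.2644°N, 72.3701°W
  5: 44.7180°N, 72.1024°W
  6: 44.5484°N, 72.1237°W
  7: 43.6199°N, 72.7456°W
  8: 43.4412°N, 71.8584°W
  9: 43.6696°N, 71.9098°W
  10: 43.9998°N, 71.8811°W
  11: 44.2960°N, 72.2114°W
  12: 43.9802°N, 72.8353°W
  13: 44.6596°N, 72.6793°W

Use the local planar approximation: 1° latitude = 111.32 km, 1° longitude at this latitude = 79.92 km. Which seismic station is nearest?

Distances from 43.9645°N, 72.2696°W:
1: 67.7273 km
2: 48.1887 km
3: 22.9748 km
4: 34.3375 km
5: 84.9373 km
6: 66.0373 km
7: 54.0254 km
8: 66.8841 km
9: 43.6412 km
10: 31.2966 km
11: 37.1946 km
12: 45.2445 km
13: 84.0212 km
Minimum: 3 at 22.9748 km.

3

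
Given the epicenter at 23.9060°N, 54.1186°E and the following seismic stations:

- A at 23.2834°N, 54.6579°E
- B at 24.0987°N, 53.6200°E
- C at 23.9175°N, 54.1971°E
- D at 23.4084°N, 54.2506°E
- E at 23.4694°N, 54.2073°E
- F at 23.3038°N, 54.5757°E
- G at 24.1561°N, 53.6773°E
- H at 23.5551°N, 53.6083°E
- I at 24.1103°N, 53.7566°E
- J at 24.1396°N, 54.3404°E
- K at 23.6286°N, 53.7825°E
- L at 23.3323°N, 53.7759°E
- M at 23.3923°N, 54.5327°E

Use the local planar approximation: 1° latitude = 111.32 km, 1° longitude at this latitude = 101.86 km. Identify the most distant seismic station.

A

Distances from 23.9060°N, 54.1186°E:
A: √((-0.6226·111.32)² + (0.5393·101.86)²) = √(4803.575577 + 3017.645256) = 88.4377 km
B: √((0.1927·111.32)² + (-0.4986·101.86)²) = √(460.161017 + 2579.359592) = 55.1318 km
C: √((0.0115·111.32)² + (0.0785·101.86)²) = √(1.638861 + 63.936176) = 8.0978 km
D: √((-0.4976·111.32)² + (0.1320·101.86)²) = √(3068.365837 + 180.782008) = 57.0013 km
E: √((-0.4366·111.32)² + (0.0887·101.86)²) = √(2362.184732 + 81.630900) = 49.4350 km
F: √((-0.6022·111.32)² + (0.4571·101.86)²) = √(4493.946498 + 2167.852783) = 81.6198 km
G: √((0.2501·111.32)² + (-0.4413·101.86)²) = √(775.128631 + 2020.576039) = 52.8744 km
H: √((-0.3509·111.32)² + (-0.5103·101.86)²) = √(1525.854531 + 2701.832866) = 65.0207 km
I: √((0.2043·111.32)² + (-0.3620·101.86)²) = √(517.229312 + 1359.641728) = 43.3229 km
J: √((0.2336·111.32)² + (0.2218·101.86)²) = √(676.226323 + 510.423225) = 34.4478 km
K: √((-0.2774·111.32)² + (-0.3361·101.86)²) = √(953.584776 + 1172.045222) = 46.1046 km
L: √((-0.5737·111.32)² + (-0.3427·101.86)²) = √(4078.646771 + 1218.528111) = 72.7817 km
M: √((-0.5137·111.32)² + (0.4141·101.86)²) = √(3270.133832 + 1779.171465) = 71.0585 km
Maximum: A at 88.4377 km.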